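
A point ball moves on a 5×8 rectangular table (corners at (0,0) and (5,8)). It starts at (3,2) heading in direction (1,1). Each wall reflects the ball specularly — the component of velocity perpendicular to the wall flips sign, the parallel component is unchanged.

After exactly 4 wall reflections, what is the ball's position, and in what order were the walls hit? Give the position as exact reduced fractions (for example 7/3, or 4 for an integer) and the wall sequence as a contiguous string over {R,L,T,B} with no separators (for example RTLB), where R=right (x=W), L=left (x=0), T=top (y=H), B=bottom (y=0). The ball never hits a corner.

Final position: (5,2)
Wall sequence: RTLR

1. t=2 → R at (5,4); v=(-1,1)
2. t=4 → T at (1,8); v=(-1,-1)
3. t=1 → L at (0,7); v=(1,-1)
4. t=5 → R at (5,2); v=(-1,-1)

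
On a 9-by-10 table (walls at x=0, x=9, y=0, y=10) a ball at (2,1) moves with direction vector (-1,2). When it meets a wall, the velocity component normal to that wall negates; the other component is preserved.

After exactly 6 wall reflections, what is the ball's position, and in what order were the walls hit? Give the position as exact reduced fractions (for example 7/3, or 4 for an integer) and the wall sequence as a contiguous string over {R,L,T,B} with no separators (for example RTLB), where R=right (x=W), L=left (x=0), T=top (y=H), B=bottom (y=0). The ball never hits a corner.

Final position: (1/2,0)
Wall sequence: LTBRTB

1. t=2 → L at (0,5); v=(1,2)
2. t=5/2 → T at (5/2,10); v=(1,-2)
3. t=5 → B at (15/2,0); v=(1,2)
4. t=3/2 → R at (9,3); v=(-1,2)
5. t=7/2 → T at (11/2,10); v=(-1,-2)
6. t=5 → B at (1/2,0); v=(-1,2)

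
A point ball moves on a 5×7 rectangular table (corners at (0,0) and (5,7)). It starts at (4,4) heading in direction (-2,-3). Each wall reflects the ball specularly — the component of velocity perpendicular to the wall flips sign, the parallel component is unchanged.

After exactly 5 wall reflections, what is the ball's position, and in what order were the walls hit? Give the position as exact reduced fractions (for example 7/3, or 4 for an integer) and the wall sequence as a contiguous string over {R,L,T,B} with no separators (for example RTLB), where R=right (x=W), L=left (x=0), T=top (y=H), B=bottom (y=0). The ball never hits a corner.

1. t=4/3 → B at (4/3,0); v=(-2,3)
2. t=2/3 → L at (0,2); v=(2,3)
3. t=5/3 → T at (10/3,7); v=(2,-3)
4. t=5/6 → R at (5,9/2); v=(-2,-3)
5. t=3/2 → B at (2,0); v=(-2,3)

Final position: (2,0)
Wall sequence: BLTRB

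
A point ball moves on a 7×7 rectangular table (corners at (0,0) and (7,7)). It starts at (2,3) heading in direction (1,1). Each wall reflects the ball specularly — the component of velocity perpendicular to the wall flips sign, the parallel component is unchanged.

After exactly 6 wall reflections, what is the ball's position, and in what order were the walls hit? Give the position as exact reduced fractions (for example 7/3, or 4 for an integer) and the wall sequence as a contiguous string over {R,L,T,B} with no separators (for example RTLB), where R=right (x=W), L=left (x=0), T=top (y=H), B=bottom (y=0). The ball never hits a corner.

Final position: (7,6)
Wall sequence: TRBLTR

1. t=4 → T at (6,7); v=(1,-1)
2. t=1 → R at (7,6); v=(-1,-1)
3. t=6 → B at (1,0); v=(-1,1)
4. t=1 → L at (0,1); v=(1,1)
5. t=6 → T at (6,7); v=(1,-1)
6. t=1 → R at (7,6); v=(-1,-1)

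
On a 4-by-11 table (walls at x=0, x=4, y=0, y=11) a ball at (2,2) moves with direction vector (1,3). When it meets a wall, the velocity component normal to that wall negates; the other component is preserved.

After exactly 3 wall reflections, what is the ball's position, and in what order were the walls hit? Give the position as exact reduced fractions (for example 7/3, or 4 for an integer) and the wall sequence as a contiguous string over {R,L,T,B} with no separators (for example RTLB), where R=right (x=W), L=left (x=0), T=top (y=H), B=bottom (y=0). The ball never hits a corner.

1. t=2 → R at (4,8); v=(-1,3)
2. t=1 → T at (3,11); v=(-1,-3)
3. t=3 → L at (0,2); v=(1,-3)

Final position: (0,2)
Wall sequence: RTL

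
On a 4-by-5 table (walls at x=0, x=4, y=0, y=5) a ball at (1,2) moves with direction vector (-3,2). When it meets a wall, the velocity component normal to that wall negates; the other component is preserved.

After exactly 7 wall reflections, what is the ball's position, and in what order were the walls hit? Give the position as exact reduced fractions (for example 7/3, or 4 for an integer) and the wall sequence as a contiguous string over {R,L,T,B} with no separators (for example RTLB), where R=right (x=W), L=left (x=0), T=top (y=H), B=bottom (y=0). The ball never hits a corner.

1. t=1/3 → L at (0,8/3); v=(3,2)
2. t=7/6 → T at (7/2,5); v=(3,-2)
3. t=1/6 → R at (4,14/3); v=(-3,-2)
4. t=4/3 → L at (0,2); v=(3,-2)
5. t=1 → B at (3,0); v=(3,2)
6. t=1/3 → R at (4,2/3); v=(-3,2)
7. t=4/3 → L at (0,10/3); v=(3,2)

Final position: (0,10/3)
Wall sequence: LTRLBRL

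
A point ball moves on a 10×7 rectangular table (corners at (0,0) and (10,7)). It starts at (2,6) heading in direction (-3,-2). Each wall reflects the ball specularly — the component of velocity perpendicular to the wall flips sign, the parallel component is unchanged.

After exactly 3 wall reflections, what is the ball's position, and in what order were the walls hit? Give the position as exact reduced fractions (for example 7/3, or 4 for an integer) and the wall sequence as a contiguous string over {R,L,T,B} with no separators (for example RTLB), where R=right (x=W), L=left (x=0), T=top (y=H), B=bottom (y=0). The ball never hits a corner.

1. t=2/3 → L at (0,14/3); v=(3,-2)
2. t=7/3 → B at (7,0); v=(3,2)
3. t=1 → R at (10,2); v=(-3,2)

Final position: (10,2)
Wall sequence: LBR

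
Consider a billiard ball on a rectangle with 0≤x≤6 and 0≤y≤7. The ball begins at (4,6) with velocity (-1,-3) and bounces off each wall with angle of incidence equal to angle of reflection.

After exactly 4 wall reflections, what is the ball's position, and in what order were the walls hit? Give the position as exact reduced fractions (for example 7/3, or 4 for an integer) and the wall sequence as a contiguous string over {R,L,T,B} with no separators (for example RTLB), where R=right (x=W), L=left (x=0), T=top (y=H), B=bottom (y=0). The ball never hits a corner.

1. t=2 → B at (2,0); v=(-1,3)
2. t=2 → L at (0,6); v=(1,3)
3. t=1/3 → T at (1/3,7); v=(1,-3)
4. t=7/3 → B at (8/3,0); v=(1,3)

Final position: (8/3,0)
Wall sequence: BLTB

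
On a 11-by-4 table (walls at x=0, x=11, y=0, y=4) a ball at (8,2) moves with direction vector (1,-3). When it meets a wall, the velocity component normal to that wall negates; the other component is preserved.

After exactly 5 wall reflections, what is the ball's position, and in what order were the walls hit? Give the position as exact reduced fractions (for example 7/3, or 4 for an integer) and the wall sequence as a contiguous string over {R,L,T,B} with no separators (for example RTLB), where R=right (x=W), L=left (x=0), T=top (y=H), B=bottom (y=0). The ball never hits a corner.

1. t=2/3 → B at (26/3,0); v=(1,3)
2. t=4/3 → T at (10,4); v=(1,-3)
3. t=1 → R at (11,1); v=(-1,-3)
4. t=1/3 → B at (32/3,0); v=(-1,3)
5. t=4/3 → T at (28/3,4); v=(-1,-3)

Final position: (28/3,4)
Wall sequence: BTRBT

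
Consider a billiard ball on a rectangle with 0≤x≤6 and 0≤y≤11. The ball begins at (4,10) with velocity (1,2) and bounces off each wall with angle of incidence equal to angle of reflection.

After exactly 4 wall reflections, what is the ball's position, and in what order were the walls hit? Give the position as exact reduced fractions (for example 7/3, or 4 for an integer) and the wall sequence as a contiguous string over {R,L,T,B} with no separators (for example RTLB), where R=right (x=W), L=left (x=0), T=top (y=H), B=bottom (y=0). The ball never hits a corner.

1. t=1/2 → T at (9/2,11); v=(1,-2)
2. t=3/2 → R at (6,8); v=(-1,-2)
3. t=4 → B at (2,0); v=(-1,2)
4. t=2 → L at (0,4); v=(1,2)

Final position: (0,4)
Wall sequence: TRBL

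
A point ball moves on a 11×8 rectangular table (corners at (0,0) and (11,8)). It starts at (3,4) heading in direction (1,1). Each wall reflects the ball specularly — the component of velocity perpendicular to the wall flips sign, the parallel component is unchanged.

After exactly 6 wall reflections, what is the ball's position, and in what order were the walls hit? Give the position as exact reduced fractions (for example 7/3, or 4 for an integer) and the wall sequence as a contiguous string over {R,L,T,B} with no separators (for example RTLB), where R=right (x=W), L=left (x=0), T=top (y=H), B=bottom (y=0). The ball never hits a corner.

1. t=4 → T at (7,8); v=(1,-1)
2. t=4 → R at (11,4); v=(-1,-1)
3. t=4 → B at (7,0); v=(-1,1)
4. t=7 → L at (0,7); v=(1,1)
5. t=1 → T at (1,8); v=(1,-1)
6. t=8 → B at (9,0); v=(1,1)

Final position: (9,0)
Wall sequence: TRBLTB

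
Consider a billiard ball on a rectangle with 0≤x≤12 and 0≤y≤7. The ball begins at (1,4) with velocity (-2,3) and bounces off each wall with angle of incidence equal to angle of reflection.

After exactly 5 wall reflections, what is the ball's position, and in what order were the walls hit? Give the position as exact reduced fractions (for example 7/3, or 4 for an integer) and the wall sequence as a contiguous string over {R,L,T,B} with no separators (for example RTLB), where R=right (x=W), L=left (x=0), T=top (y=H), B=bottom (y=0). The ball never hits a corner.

1. t=1/2 → L at (0,11/2); v=(2,3)
2. t=1/2 → T at (1,7); v=(2,-3)
3. t=7/3 → B at (17/3,0); v=(2,3)
4. t=7/3 → T at (31/3,7); v=(2,-3)
5. t=5/6 → R at (12,9/2); v=(-2,-3)

Final position: (12,9/2)
Wall sequence: LTBTR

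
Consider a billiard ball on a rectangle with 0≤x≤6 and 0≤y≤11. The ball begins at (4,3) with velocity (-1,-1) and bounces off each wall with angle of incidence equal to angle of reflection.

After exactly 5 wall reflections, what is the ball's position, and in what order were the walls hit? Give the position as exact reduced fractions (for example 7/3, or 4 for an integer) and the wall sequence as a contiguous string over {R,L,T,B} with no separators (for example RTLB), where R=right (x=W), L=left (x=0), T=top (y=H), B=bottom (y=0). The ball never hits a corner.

1. t=3 → B at (1,0); v=(-1,1)
2. t=1 → L at (0,1); v=(1,1)
3. t=6 → R at (6,7); v=(-1,1)
4. t=4 → T at (2,11); v=(-1,-1)
5. t=2 → L at (0,9); v=(1,-1)

Final position: (0,9)
Wall sequence: BLRTL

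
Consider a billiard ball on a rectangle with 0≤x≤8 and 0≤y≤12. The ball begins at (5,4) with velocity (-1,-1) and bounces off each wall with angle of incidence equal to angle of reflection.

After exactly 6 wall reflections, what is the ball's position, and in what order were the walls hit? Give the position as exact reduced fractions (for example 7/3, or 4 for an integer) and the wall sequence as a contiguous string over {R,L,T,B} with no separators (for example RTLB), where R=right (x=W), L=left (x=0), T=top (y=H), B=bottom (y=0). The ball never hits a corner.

Final position: (7,0)
Wall sequence: BLRTLB

1. t=4 → B at (1,0); v=(-1,1)
2. t=1 → L at (0,1); v=(1,1)
3. t=8 → R at (8,9); v=(-1,1)
4. t=3 → T at (5,12); v=(-1,-1)
5. t=5 → L at (0,7); v=(1,-1)
6. t=7 → B at (7,0); v=(1,1)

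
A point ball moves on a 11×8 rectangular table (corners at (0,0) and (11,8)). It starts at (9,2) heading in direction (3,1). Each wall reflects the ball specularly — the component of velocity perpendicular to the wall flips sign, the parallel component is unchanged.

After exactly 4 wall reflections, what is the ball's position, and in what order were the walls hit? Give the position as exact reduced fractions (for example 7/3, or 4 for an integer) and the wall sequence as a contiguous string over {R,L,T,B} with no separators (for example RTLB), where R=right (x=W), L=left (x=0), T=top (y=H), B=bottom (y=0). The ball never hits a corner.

1. t=2/3 → R at (11,8/3); v=(-3,1)
2. t=11/3 → L at (0,19/3); v=(3,1)
3. t=5/3 → T at (5,8); v=(3,-1)
4. t=2 → R at (11,6); v=(-3,-1)

Final position: (11,6)
Wall sequence: RLTR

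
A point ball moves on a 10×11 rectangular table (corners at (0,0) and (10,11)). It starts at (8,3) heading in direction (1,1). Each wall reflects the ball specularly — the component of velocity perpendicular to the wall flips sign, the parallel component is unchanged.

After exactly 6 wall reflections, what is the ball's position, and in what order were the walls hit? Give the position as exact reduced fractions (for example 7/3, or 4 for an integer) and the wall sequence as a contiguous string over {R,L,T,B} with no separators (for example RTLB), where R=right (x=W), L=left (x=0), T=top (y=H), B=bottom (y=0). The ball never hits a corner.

Final position: (2,11)
Wall sequence: RTLBRT

1. t=2 → R at (10,5); v=(-1,1)
2. t=6 → T at (4,11); v=(-1,-1)
3. t=4 → L at (0,7); v=(1,-1)
4. t=7 → B at (7,0); v=(1,1)
5. t=3 → R at (10,3); v=(-1,1)
6. t=8 → T at (2,11); v=(-1,-1)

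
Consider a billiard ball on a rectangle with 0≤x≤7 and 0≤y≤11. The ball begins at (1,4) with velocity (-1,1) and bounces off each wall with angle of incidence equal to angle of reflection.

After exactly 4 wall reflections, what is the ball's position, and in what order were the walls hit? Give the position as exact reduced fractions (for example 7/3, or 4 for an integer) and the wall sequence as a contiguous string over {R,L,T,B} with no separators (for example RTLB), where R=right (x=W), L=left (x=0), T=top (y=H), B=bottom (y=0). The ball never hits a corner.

Final position: (0,3)
Wall sequence: LTRL

1. t=1 → L at (0,5); v=(1,1)
2. t=6 → T at (6,11); v=(1,-1)
3. t=1 → R at (7,10); v=(-1,-1)
4. t=7 → L at (0,3); v=(1,-1)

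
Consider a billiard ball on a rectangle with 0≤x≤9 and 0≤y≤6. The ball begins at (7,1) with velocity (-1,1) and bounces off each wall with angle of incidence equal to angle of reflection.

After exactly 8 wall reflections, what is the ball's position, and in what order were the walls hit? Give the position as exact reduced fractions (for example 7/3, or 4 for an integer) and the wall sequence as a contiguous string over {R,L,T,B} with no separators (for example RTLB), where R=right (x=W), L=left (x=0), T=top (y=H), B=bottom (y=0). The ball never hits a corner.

1. t=5 → T at (2,6); v=(-1,-1)
2. t=2 → L at (0,4); v=(1,-1)
3. t=4 → B at (4,0); v=(1,1)
4. t=5 → R at (9,5); v=(-1,1)
5. t=1 → T at (8,6); v=(-1,-1)
6. t=6 → B at (2,0); v=(-1,1)
7. t=2 → L at (0,2); v=(1,1)
8. t=4 → T at (4,6); v=(1,-1)

Final position: (4,6)
Wall sequence: TLBRTBLT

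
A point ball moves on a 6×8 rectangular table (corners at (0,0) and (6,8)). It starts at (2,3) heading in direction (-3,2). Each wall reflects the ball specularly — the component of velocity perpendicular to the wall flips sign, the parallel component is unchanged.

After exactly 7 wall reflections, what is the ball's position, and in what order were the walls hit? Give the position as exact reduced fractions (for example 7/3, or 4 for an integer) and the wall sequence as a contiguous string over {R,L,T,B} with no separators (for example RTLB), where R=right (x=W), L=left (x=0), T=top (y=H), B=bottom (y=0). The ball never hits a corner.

1. t=2/3 → L at (0,13/3); v=(3,2)
2. t=11/6 → T at (11/2,8); v=(3,-2)
3. t=1/6 → R at (6,23/3); v=(-3,-2)
4. t=2 → L at (0,11/3); v=(3,-2)
5. t=11/6 → B at (11/2,0); v=(3,2)
6. t=1/6 → R at (6,1/3); v=(-3,2)
7. t=2 → L at (0,13/3); v=(3,2)

Final position: (0,13/3)
Wall sequence: LTRLBRL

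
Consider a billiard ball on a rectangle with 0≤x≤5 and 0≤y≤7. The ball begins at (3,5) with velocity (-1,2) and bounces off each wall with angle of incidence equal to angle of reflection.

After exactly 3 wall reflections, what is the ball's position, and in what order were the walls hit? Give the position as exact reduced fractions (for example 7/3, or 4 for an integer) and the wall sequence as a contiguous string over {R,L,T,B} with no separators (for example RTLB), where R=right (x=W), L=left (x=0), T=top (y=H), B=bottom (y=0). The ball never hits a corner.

1. t=1 → T at (2,7); v=(-1,-2)
2. t=2 → L at (0,3); v=(1,-2)
3. t=3/2 → B at (3/2,0); v=(1,2)

Final position: (3/2,0)
Wall sequence: TLB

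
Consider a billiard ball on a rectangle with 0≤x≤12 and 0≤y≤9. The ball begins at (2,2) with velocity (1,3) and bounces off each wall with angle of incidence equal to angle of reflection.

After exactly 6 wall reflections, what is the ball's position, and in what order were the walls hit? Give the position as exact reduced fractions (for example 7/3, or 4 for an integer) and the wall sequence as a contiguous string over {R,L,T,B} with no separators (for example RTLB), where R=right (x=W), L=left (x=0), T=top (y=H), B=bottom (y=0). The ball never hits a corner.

Final position: (23/3,9)
Wall sequence: TBTRBT

1. t=7/3 → T at (13/3,9); v=(1,-3)
2. t=3 → B at (22/3,0); v=(1,3)
3. t=3 → T at (31/3,9); v=(1,-3)
4. t=5/3 → R at (12,4); v=(-1,-3)
5. t=4/3 → B at (32/3,0); v=(-1,3)
6. t=3 → T at (23/3,9); v=(-1,-3)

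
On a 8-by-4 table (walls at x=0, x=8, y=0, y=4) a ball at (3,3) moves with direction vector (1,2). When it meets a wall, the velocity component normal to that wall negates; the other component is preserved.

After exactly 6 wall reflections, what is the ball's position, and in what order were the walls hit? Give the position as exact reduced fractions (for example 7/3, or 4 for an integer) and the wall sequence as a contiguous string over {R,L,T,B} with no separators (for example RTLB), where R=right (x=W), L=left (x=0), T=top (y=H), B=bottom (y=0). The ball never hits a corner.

1. t=1/2 → T at (7/2,4); v=(1,-2)
2. t=2 → B at (11/2,0); v=(1,2)
3. t=2 → T at (15/2,4); v=(1,-2)
4. t=1/2 → R at (8,3); v=(-1,-2)
5. t=3/2 → B at (13/2,0); v=(-1,2)
6. t=2 → T at (9/2,4); v=(-1,-2)

Final position: (9/2,4)
Wall sequence: TBTRBT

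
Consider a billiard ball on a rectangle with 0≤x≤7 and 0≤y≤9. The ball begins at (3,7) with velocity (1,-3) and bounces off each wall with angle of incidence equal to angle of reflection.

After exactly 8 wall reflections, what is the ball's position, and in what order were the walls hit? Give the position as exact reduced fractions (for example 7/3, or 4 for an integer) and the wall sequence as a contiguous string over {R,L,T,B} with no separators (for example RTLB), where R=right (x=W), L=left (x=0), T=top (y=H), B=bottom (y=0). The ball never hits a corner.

Final position: (19/3,9)
Wall sequence: BRTBLTBT

1. t=7/3 → B at (16/3,0); v=(1,3)
2. t=5/3 → R at (7,5); v=(-1,3)
3. t=4/3 → T at (17/3,9); v=(-1,-3)
4. t=3 → B at (8/3,0); v=(-1,3)
5. t=8/3 → L at (0,8); v=(1,3)
6. t=1/3 → T at (1/3,9); v=(1,-3)
7. t=3 → B at (10/3,0); v=(1,3)
8. t=3 → T at (19/3,9); v=(1,-3)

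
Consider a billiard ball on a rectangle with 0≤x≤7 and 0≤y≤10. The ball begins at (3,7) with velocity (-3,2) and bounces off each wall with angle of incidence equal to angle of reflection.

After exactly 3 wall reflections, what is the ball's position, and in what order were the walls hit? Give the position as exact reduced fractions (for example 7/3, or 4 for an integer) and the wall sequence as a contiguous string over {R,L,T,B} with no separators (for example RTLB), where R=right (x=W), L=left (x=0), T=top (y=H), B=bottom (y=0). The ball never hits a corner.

1. t=1 → L at (0,9); v=(3,2)
2. t=1/2 → T at (3/2,10); v=(3,-2)
3. t=11/6 → R at (7,19/3); v=(-3,-2)

Final position: (7,19/3)
Wall sequence: LTR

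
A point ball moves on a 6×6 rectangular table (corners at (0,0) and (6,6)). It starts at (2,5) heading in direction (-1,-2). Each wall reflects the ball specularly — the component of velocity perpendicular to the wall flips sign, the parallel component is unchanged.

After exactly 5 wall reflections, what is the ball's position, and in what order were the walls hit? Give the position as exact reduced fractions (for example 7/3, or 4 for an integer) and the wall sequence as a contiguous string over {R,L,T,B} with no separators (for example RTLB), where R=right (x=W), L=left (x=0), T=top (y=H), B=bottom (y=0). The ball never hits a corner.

Final position: (11/2,0)
Wall sequence: LBTRB

1. t=2 → L at (0,1); v=(1,-2)
2. t=1/2 → B at (1/2,0); v=(1,2)
3. t=3 → T at (7/2,6); v=(1,-2)
4. t=5/2 → R at (6,1); v=(-1,-2)
5. t=1/2 → B at (11/2,0); v=(-1,2)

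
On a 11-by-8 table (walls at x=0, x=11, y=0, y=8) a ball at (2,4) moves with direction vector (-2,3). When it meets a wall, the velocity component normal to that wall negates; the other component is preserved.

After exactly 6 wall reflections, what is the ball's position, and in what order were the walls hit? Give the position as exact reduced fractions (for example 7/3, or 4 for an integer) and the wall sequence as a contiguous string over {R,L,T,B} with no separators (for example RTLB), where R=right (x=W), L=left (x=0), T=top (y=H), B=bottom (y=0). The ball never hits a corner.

1. t=1 → L at (0,7); v=(2,3)
2. t=1/3 → T at (2/3,8); v=(2,-3)
3. t=8/3 → B at (6,0); v=(2,3)
4. t=5/2 → R at (11,15/2); v=(-2,3)
5. t=1/6 → T at (32/3,8); v=(-2,-3)
6. t=8/3 → B at (16/3,0); v=(-2,3)

Final position: (16/3,0)
Wall sequence: LTBRTB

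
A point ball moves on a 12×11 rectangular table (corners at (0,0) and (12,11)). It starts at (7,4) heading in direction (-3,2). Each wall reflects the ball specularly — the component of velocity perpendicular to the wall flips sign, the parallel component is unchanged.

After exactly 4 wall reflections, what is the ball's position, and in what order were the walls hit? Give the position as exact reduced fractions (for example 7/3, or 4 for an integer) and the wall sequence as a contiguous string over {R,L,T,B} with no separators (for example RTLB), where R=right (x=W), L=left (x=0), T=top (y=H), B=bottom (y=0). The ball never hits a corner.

1. t=7/3 → L at (0,26/3); v=(3,2)
2. t=7/6 → T at (7/2,11); v=(3,-2)
3. t=17/6 → R at (12,16/3); v=(-3,-2)
4. t=8/3 → B at (4,0); v=(-3,2)

Final position: (4,0)
Wall sequence: LTRB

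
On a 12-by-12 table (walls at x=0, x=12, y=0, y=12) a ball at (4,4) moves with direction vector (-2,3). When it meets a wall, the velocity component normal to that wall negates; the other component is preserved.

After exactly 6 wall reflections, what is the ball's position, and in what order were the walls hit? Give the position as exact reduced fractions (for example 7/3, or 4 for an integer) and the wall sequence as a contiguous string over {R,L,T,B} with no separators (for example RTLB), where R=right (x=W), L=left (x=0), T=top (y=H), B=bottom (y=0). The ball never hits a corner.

1. t=2 → L at (0,10); v=(2,3)
2. t=2/3 → T at (4/3,12); v=(2,-3)
3. t=4 → B at (28/3,0); v=(2,3)
4. t=4/3 → R at (12,4); v=(-2,3)
5. t=8/3 → T at (20/3,12); v=(-2,-3)
6. t=10/3 → L at (0,2); v=(2,-3)

Final position: (0,2)
Wall sequence: LTBRTL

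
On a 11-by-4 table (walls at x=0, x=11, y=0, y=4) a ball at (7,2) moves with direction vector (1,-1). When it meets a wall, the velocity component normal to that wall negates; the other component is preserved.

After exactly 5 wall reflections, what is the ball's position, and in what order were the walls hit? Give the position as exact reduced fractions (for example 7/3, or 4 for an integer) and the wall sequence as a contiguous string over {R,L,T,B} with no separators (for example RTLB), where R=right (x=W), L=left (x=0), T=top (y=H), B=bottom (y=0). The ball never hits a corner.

Final position: (1,4)
Wall sequence: BRTBT

1. t=2 → B at (9,0); v=(1,1)
2. t=2 → R at (11,2); v=(-1,1)
3. t=2 → T at (9,4); v=(-1,-1)
4. t=4 → B at (5,0); v=(-1,1)
5. t=4 → T at (1,4); v=(-1,-1)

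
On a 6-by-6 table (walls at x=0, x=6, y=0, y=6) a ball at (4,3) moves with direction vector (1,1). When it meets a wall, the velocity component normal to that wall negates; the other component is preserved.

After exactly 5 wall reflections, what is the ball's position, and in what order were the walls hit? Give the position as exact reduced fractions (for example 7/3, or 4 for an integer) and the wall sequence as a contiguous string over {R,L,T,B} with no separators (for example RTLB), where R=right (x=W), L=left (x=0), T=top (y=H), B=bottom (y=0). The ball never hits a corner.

1. t=2 → R at (6,5); v=(-1,1)
2. t=1 → T at (5,6); v=(-1,-1)
3. t=5 → L at (0,1); v=(1,-1)
4. t=1 → B at (1,0); v=(1,1)
5. t=5 → R at (6,5); v=(-1,1)

Final position: (6,5)
Wall sequence: RTLBR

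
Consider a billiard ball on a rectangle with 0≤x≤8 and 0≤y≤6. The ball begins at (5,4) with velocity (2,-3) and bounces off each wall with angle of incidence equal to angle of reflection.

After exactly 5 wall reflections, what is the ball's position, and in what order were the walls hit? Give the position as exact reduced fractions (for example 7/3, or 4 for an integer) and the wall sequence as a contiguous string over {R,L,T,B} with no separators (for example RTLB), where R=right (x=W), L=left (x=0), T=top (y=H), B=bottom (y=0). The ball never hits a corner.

Final position: (0,1/2)
Wall sequence: BRTBL

1. t=4/3 → B at (23/3,0); v=(2,3)
2. t=1/6 → R at (8,1/2); v=(-2,3)
3. t=11/6 → T at (13/3,6); v=(-2,-3)
4. t=2 → B at (1/3,0); v=(-2,3)
5. t=1/6 → L at (0,1/2); v=(2,3)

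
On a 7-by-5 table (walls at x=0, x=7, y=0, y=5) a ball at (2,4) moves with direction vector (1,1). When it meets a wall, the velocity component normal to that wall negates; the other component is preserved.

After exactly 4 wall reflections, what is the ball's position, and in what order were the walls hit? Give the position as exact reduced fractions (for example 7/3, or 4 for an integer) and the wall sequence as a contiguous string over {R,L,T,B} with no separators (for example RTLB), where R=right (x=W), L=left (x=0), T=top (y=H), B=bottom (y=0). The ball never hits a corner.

Final position: (1,5)
Wall sequence: TRBT

1. t=1 → T at (3,5); v=(1,-1)
2. t=4 → R at (7,1); v=(-1,-1)
3. t=1 → B at (6,0); v=(-1,1)
4. t=5 → T at (1,5); v=(-1,-1)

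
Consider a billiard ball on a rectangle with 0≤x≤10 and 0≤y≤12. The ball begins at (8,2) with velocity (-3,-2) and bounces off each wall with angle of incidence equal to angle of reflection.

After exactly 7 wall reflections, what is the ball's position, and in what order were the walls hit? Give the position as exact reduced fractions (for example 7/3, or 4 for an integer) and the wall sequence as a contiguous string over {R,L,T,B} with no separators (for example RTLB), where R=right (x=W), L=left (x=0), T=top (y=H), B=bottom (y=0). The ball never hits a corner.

Final position: (9,0)
Wall sequence: BLRTLRB

1. t=1 → B at (5,0); v=(-3,2)
2. t=5/3 → L at (0,10/3); v=(3,2)
3. t=10/3 → R at (10,10); v=(-3,2)
4. t=1 → T at (7,12); v=(-3,-2)
5. t=7/3 → L at (0,22/3); v=(3,-2)
6. t=10/3 → R at (10,2/3); v=(-3,-2)
7. t=1/3 → B at (9,0); v=(-3,2)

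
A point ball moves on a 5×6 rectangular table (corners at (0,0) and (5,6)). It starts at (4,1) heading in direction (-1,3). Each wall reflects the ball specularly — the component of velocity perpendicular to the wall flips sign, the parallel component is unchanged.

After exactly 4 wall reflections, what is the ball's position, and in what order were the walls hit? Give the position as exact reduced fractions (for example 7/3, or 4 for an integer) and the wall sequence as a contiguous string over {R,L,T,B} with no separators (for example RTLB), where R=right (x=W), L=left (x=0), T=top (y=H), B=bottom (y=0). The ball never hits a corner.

Final position: (5/3,6)
Wall sequence: TBLT

1. t=5/3 → T at (7/3,6); v=(-1,-3)
2. t=2 → B at (1/3,0); v=(-1,3)
3. t=1/3 → L at (0,1); v=(1,3)
4. t=5/3 → T at (5/3,6); v=(1,-3)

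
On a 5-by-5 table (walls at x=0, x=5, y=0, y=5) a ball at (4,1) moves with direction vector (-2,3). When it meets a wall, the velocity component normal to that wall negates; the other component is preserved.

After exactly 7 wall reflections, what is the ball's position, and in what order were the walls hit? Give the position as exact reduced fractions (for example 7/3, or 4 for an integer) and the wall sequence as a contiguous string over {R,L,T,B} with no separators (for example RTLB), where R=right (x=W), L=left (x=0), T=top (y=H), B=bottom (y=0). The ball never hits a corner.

Final position: (0,2)
Wall sequence: TLBRTBL

1. t=4/3 → T at (4/3,5); v=(-2,-3)
2. t=2/3 → L at (0,3); v=(2,-3)
3. t=1 → B at (2,0); v=(2,3)
4. t=3/2 → R at (5,9/2); v=(-2,3)
5. t=1/6 → T at (14/3,5); v=(-2,-3)
6. t=5/3 → B at (4/3,0); v=(-2,3)
7. t=2/3 → L at (0,2); v=(2,3)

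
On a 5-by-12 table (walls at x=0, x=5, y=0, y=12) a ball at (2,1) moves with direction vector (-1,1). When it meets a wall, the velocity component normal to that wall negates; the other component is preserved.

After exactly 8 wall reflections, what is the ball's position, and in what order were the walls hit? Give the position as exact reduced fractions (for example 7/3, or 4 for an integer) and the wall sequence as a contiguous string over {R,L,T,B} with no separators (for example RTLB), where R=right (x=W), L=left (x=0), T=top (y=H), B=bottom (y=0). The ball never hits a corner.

1. t=2 → L at (0,3); v=(1,1)
2. t=5 → R at (5,8); v=(-1,1)
3. t=4 → T at (1,12); v=(-1,-1)
4. t=1 → L at (0,11); v=(1,-1)
5. t=5 → R at (5,6); v=(-1,-1)
6. t=5 → L at (0,1); v=(1,-1)
7. t=1 → B at (1,0); v=(1,1)
8. t=4 → R at (5,4); v=(-1,1)

Final position: (5,4)
Wall sequence: LRTLRLBR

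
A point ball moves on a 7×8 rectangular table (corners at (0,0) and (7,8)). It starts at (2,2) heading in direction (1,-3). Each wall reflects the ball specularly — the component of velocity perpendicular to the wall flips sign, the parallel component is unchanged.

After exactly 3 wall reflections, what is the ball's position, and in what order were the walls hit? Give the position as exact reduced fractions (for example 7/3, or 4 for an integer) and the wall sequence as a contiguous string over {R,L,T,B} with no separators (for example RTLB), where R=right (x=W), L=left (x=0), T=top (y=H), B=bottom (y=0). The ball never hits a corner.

Final position: (7,3)
Wall sequence: BTR

1. t=2/3 → B at (8/3,0); v=(1,3)
2. t=8/3 → T at (16/3,8); v=(1,-3)
3. t=5/3 → R at (7,3); v=(-1,-3)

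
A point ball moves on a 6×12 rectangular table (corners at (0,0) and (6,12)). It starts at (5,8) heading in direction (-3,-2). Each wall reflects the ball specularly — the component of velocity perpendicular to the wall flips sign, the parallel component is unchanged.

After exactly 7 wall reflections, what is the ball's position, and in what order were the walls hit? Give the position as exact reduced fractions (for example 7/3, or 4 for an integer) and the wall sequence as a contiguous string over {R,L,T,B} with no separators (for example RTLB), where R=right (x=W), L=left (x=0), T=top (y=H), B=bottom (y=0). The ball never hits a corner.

1. t=5/3 → L at (0,14/3); v=(3,-2)
2. t=2 → R at (6,2/3); v=(-3,-2)
3. t=1/3 → B at (5,0); v=(-3,2)
4. t=5/3 → L at (0,10/3); v=(3,2)
5. t=2 → R at (6,22/3); v=(-3,2)
6. t=2 → L at (0,34/3); v=(3,2)
7. t=1/3 → T at (1,12); v=(3,-2)

Final position: (1,12)
Wall sequence: LRBLRLT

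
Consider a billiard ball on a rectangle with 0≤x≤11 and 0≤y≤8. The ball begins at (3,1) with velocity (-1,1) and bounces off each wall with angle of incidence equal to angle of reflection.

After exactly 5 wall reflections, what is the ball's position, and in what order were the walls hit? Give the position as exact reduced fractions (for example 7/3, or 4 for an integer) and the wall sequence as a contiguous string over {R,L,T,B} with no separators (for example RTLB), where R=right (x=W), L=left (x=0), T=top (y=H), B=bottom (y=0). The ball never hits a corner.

Final position: (2,8)
Wall sequence: LTRBT

1. t=3 → L at (0,4); v=(1,1)
2. t=4 → T at (4,8); v=(1,-1)
3. t=7 → R at (11,1); v=(-1,-1)
4. t=1 → B at (10,0); v=(-1,1)
5. t=8 → T at (2,8); v=(-1,-1)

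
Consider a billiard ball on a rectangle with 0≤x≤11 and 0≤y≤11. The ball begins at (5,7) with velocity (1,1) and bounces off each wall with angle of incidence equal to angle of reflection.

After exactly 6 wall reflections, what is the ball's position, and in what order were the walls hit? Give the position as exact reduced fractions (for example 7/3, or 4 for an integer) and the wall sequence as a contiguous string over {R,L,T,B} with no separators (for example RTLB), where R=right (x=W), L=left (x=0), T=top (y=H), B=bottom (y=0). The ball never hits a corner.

Final position: (11,9)
Wall sequence: TRBLTR

1. t=4 → T at (9,11); v=(1,-1)
2. t=2 → R at (11,9); v=(-1,-1)
3. t=9 → B at (2,0); v=(-1,1)
4. t=2 → L at (0,2); v=(1,1)
5. t=9 → T at (9,11); v=(1,-1)
6. t=2 → R at (11,9); v=(-1,-1)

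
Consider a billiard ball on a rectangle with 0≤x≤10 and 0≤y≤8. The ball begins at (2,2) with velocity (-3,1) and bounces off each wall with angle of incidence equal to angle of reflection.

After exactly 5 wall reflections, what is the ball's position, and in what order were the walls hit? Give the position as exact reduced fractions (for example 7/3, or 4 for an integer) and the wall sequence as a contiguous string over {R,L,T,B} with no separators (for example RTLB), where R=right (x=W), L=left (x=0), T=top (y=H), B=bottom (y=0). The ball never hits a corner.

Final position: (10,10/3)
Wall sequence: LRTLR

1. t=2/3 → L at (0,8/3); v=(3,1)
2. t=10/3 → R at (10,6); v=(-3,1)
3. t=2 → T at (4,8); v=(-3,-1)
4. t=4/3 → L at (0,20/3); v=(3,-1)
5. t=10/3 → R at (10,10/3); v=(-3,-1)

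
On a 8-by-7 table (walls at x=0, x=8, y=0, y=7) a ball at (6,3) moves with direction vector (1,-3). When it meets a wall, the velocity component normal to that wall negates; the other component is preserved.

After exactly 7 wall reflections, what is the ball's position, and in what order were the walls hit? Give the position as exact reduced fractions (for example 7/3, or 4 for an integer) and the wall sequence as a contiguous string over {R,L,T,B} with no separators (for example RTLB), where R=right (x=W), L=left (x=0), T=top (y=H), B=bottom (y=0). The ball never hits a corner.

1. t=1 → B at (7,0); v=(1,3)
2. t=1 → R at (8,3); v=(-1,3)
3. t=4/3 → T at (20/3,7); v=(-1,-3)
4. t=7/3 → B at (13/3,0); v=(-1,3)
5. t=7/3 → T at (2,7); v=(-1,-3)
6. t=2 → L at (0,1); v=(1,-3)
7. t=1/3 → B at (1/3,0); v=(1,3)

Final position: (1/3,0)
Wall sequence: BRTBTLB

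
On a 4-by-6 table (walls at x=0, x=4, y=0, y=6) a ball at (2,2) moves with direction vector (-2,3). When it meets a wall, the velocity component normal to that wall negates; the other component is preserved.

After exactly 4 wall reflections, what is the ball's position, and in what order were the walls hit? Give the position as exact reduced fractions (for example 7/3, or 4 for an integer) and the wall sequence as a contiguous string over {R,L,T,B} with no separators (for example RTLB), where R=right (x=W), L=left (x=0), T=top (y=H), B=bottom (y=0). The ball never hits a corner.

Final position: (10/3,0)
Wall sequence: LTRB

1. t=1 → L at (0,5); v=(2,3)
2. t=1/3 → T at (2/3,6); v=(2,-3)
3. t=5/3 → R at (4,1); v=(-2,-3)
4. t=1/3 → B at (10/3,0); v=(-2,3)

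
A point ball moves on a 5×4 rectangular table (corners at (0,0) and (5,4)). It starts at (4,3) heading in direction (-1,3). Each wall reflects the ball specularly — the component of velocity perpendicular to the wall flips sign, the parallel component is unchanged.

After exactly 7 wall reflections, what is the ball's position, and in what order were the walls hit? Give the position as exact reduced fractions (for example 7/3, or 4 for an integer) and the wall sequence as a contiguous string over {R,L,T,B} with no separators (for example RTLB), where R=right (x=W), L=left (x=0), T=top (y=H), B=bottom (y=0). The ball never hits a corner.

1. t=1/3 → T at (11/3,4); v=(-1,-3)
2. t=4/3 → B at (7/3,0); v=(-1,3)
3. t=4/3 → T at (1,4); v=(-1,-3)
4. t=1 → L at (0,1); v=(1,-3)
5. t=1/3 → B at (1/3,0); v=(1,3)
6. t=4/3 → T at (5/3,4); v=(1,-3)
7. t=4/3 → B at (3,0); v=(1,3)

Final position: (3,0)
Wall sequence: TBTLBTB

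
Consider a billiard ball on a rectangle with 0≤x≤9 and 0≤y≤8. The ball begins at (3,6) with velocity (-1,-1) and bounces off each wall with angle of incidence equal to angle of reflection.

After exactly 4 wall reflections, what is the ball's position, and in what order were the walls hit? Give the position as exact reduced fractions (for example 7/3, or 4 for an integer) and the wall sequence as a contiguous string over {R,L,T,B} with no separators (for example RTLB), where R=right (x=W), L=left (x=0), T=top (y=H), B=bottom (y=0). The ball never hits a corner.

1. t=3 → L at (0,3); v=(1,-1)
2. t=3 → B at (3,0); v=(1,1)
3. t=6 → R at (9,6); v=(-1,1)
4. t=2 → T at (7,8); v=(-1,-1)

Final position: (7,8)
Wall sequence: LBRT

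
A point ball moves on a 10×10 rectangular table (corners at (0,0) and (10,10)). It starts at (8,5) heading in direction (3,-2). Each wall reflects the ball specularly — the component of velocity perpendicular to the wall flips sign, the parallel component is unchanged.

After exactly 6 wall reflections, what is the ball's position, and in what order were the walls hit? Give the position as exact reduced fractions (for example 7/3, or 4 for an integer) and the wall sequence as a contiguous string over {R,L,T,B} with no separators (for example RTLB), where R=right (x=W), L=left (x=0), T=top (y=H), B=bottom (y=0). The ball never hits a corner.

1. t=2/3 → R at (10,11/3); v=(-3,-2)
2. t=11/6 → B at (9/2,0); v=(-3,2)
3. t=3/2 → L at (0,3); v=(3,2)
4. t=10/3 → R at (10,29/3); v=(-3,2)
5. t=1/6 → T at (19/2,10); v=(-3,-2)
6. t=19/6 → L at (0,11/3); v=(3,-2)

Final position: (0,11/3)
Wall sequence: RBLRTL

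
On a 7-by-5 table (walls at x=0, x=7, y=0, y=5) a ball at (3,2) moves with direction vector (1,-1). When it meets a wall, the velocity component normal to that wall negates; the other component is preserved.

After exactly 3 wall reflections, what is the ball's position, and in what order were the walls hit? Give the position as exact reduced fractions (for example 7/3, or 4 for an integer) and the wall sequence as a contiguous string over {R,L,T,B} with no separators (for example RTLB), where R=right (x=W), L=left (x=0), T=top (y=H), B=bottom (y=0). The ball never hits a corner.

1. t=2 → B at (5,0); v=(1,1)
2. t=2 → R at (7,2); v=(-1,1)
3. t=3 → T at (4,5); v=(-1,-1)

Final position: (4,5)
Wall sequence: BRT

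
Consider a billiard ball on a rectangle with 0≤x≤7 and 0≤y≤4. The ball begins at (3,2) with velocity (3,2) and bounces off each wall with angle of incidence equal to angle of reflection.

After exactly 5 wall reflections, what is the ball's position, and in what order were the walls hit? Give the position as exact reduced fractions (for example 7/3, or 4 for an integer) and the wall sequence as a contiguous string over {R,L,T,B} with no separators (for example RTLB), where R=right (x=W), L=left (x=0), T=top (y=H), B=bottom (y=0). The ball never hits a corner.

Final position: (4,4)
Wall sequence: TRBLT

1. t=1 → T at (6,4); v=(3,-2)
2. t=1/3 → R at (7,10/3); v=(-3,-2)
3. t=5/3 → B at (2,0); v=(-3,2)
4. t=2/3 → L at (0,4/3); v=(3,2)
5. t=4/3 → T at (4,4); v=(3,-2)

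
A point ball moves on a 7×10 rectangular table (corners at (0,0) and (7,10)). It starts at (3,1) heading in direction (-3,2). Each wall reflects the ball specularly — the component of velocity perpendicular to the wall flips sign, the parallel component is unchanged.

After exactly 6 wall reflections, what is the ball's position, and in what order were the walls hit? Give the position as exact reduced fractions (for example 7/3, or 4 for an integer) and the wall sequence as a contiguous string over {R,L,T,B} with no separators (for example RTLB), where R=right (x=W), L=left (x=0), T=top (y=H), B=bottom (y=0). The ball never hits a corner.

Final position: (5/2,0)
Wall sequence: LRTLRB

1. t=1 → L at (0,3); v=(3,2)
2. t=7/3 → R at (7,23/3); v=(-3,2)
3. t=7/6 → T at (7/2,10); v=(-3,-2)
4. t=7/6 → L at (0,23/3); v=(3,-2)
5. t=7/3 → R at (7,3); v=(-3,-2)
6. t=3/2 → B at (5/2,0); v=(-3,2)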